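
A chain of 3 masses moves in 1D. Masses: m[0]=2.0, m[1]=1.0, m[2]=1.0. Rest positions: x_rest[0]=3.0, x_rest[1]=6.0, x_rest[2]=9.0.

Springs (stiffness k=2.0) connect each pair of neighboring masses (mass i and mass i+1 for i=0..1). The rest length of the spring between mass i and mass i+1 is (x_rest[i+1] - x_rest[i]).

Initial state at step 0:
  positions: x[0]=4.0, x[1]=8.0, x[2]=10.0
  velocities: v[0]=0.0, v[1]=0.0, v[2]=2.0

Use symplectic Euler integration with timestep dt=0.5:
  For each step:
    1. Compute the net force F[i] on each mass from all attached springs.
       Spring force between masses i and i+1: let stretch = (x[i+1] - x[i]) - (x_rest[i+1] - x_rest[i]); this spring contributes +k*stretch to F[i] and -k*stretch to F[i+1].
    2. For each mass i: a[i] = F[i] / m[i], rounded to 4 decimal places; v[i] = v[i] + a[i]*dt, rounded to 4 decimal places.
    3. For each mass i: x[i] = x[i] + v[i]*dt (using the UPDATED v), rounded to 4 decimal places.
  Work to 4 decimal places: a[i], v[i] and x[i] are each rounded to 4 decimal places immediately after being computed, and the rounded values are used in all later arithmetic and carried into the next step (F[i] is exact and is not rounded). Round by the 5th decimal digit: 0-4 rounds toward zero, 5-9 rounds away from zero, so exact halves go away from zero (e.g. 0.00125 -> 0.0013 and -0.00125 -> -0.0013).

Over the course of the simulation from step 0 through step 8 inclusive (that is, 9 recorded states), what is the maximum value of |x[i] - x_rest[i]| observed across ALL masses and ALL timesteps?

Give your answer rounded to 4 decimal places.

Answer: 3.7892

Derivation:
Step 0: x=[4.0000 8.0000 10.0000] v=[0.0000 0.0000 2.0000]
Step 1: x=[4.2500 7.0000 11.5000] v=[0.5000 -2.0000 3.0000]
Step 2: x=[4.4375 6.8750 12.2500] v=[0.3750 -0.2500 1.5000]
Step 3: x=[4.4844 8.2188 11.8125] v=[0.0938 2.6875 -0.8750]
Step 4: x=[4.7149 9.4922 11.0782] v=[0.4610 2.5468 -1.4687]
Step 5: x=[5.3898 9.1700 11.0509] v=[1.3497 -0.6445 -0.0547]
Step 6: x=[6.2597 7.8981 11.5831] v=[1.7398 -2.5438 1.0644]
Step 7: x=[6.7892 7.6495 11.7728] v=[1.0590 -0.4972 0.3794]
Step 8: x=[6.7838 9.0324 11.4009] v=[-0.0109 2.7658 -0.7439]
Max displacement = 3.7892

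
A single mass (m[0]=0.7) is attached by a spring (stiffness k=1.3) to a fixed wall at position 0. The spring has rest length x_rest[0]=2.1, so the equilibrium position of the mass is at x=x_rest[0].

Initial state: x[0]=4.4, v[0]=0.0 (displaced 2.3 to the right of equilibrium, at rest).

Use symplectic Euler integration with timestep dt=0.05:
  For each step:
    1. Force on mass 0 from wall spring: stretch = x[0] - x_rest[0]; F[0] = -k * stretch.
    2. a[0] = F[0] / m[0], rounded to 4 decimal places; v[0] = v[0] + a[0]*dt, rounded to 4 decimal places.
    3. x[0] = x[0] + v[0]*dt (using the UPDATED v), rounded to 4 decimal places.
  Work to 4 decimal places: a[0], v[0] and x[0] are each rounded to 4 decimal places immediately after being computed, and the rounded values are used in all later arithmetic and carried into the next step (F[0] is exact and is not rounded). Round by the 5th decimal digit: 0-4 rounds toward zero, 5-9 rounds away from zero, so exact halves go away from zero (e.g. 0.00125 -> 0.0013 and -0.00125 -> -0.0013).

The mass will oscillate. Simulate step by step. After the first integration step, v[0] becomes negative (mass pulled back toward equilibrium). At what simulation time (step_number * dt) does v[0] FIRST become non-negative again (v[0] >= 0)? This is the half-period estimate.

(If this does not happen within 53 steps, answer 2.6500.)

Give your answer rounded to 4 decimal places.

Answer: 2.3500

Derivation:
Step 0: x=[4.4000] v=[0.0000]
Step 1: x=[4.3893] v=[-0.2136]
Step 2: x=[4.3680] v=[-0.4262]
Step 3: x=[4.3362] v=[-0.6368]
Step 4: x=[4.2940] v=[-0.8444]
Step 5: x=[4.2416] v=[-1.0481]
Step 6: x=[4.1793] v=[-1.2470]
Step 7: x=[4.1073] v=[-1.4401]
Step 8: x=[4.0260] v=[-1.6265]
Step 9: x=[3.9357] v=[-1.8053]
Step 10: x=[3.8369] v=[-1.9758]
Step 11: x=[3.7300] v=[-2.1371]
Step 12: x=[3.6156] v=[-2.2885]
Step 13: x=[3.4941] v=[-2.4292]
Step 14: x=[3.3662] v=[-2.5587]
Step 15: x=[3.2324] v=[-2.6763]
Step 16: x=[3.0933] v=[-2.7815]
Step 17: x=[2.9496] v=[-2.8737]
Step 18: x=[2.8020] v=[-2.9526]
Step 19: x=[2.6511] v=[-3.0178]
Step 20: x=[2.4977] v=[-3.0690]
Step 21: x=[2.3424] v=[-3.1059]
Step 22: x=[2.1860] v=[-3.1284]
Step 23: x=[2.0292] v=[-3.1364]
Step 24: x=[1.8727] v=[-3.1298]
Step 25: x=[1.7173] v=[-3.1087]
Step 26: x=[1.5636] v=[-3.0732]
Step 27: x=[1.4124] v=[-3.0234]
Step 28: x=[1.2644] v=[-2.9596]
Step 29: x=[1.1203] v=[-2.8820]
Step 30: x=[0.9808] v=[-2.7910]
Step 31: x=[0.8464] v=[-2.6871]
Step 32: x=[0.7179] v=[-2.5707]
Step 33: x=[0.5958] v=[-2.4424]
Step 34: x=[0.4807] v=[-2.3027]
Step 35: x=[0.3731] v=[-2.1523]
Step 36: x=[0.2735] v=[-1.9919]
Step 37: x=[0.1824] v=[-1.8223]
Step 38: x=[0.1002] v=[-1.6442]
Step 39: x=[0.0273] v=[-1.4585]
Step 40: x=[-0.0360] v=[-1.2660]
Step 41: x=[-0.0894] v=[-1.0677]
Step 42: x=[-0.1326] v=[-0.8644]
Step 43: x=[-0.1655] v=[-0.6571]
Step 44: x=[-0.1878] v=[-0.4467]
Step 45: x=[-0.1995] v=[-0.2343]
Step 46: x=[-0.2005] v=[-0.0208]
Step 47: x=[-0.1909] v=[0.1928]
First v>=0 after going negative at step 47, time=2.3500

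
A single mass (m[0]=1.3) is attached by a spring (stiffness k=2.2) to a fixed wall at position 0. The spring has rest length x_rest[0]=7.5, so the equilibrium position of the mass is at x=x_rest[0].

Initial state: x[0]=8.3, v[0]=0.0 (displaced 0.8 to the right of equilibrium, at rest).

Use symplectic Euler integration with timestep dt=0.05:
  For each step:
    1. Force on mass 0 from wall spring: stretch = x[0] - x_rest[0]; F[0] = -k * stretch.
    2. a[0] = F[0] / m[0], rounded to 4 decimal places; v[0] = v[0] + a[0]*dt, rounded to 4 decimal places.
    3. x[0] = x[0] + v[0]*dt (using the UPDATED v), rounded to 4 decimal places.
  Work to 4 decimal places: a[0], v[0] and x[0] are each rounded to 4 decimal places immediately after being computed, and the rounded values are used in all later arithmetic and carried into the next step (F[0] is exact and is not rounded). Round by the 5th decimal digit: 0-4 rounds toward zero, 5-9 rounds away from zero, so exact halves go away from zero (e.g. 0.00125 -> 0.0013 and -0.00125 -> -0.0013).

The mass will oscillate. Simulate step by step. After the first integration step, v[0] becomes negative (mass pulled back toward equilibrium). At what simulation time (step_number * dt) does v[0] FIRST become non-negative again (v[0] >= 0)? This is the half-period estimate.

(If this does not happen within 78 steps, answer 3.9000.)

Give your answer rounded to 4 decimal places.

Step 0: x=[8.3000] v=[0.0000]
Step 1: x=[8.2966] v=[-0.0677]
Step 2: x=[8.2898] v=[-0.1351]
Step 3: x=[8.2797] v=[-0.2019]
Step 4: x=[8.2663] v=[-0.2679]
Step 5: x=[8.2497] v=[-0.3327]
Step 6: x=[8.2299] v=[-0.3961]
Step 7: x=[8.2070] v=[-0.4579]
Step 8: x=[8.1811] v=[-0.5177]
Step 9: x=[8.1523] v=[-0.5753]
Step 10: x=[8.1208] v=[-0.6305]
Step 11: x=[8.0867] v=[-0.6830]
Step 12: x=[8.0501] v=[-0.7326]
Step 13: x=[8.0111] v=[-0.7791]
Step 14: x=[7.9700] v=[-0.8223]
Step 15: x=[7.9269] v=[-0.8621]
Step 16: x=[7.8820] v=[-0.8982]
Step 17: x=[7.8355] v=[-0.9305]
Step 18: x=[7.7876] v=[-0.9589]
Step 19: x=[7.7384] v=[-0.9832]
Step 20: x=[7.6882] v=[-1.0034]
Step 21: x=[7.6372] v=[-1.0193]
Step 22: x=[7.5857] v=[-1.0309]
Step 23: x=[7.5338] v=[-1.0382]
Step 24: x=[7.4817] v=[-1.0411]
Step 25: x=[7.4297] v=[-1.0396]
Step 26: x=[7.3780] v=[-1.0337]
Step 27: x=[7.3268] v=[-1.0234]
Step 28: x=[7.2764] v=[-1.0087]
Step 29: x=[7.2269] v=[-0.9898]
Step 30: x=[7.1786] v=[-0.9667]
Step 31: x=[7.1316] v=[-0.9395]
Step 32: x=[7.0862] v=[-0.9083]
Step 33: x=[7.0425] v=[-0.8733]
Step 34: x=[7.0008] v=[-0.8346]
Step 35: x=[6.9612] v=[-0.7924]
Step 36: x=[6.9239] v=[-0.7468]
Step 37: x=[6.8890] v=[-0.6981]
Step 38: x=[6.8567] v=[-0.6464]
Step 39: x=[6.8271] v=[-0.5920]
Step 40: x=[6.8003] v=[-0.5351]
Step 41: x=[6.7765] v=[-0.4759]
Step 42: x=[6.7558] v=[-0.4147]
Step 43: x=[6.7382] v=[-0.3517]
Step 44: x=[6.7238] v=[-0.2872]
Step 45: x=[6.7127] v=[-0.2215]
Step 46: x=[6.7050] v=[-0.1549]
Step 47: x=[6.7006] v=[-0.0876]
Step 48: x=[6.6996] v=[-0.0200]
Step 49: x=[6.7020] v=[0.0477]
First v>=0 after going negative at step 49, time=2.4500

Answer: 2.4500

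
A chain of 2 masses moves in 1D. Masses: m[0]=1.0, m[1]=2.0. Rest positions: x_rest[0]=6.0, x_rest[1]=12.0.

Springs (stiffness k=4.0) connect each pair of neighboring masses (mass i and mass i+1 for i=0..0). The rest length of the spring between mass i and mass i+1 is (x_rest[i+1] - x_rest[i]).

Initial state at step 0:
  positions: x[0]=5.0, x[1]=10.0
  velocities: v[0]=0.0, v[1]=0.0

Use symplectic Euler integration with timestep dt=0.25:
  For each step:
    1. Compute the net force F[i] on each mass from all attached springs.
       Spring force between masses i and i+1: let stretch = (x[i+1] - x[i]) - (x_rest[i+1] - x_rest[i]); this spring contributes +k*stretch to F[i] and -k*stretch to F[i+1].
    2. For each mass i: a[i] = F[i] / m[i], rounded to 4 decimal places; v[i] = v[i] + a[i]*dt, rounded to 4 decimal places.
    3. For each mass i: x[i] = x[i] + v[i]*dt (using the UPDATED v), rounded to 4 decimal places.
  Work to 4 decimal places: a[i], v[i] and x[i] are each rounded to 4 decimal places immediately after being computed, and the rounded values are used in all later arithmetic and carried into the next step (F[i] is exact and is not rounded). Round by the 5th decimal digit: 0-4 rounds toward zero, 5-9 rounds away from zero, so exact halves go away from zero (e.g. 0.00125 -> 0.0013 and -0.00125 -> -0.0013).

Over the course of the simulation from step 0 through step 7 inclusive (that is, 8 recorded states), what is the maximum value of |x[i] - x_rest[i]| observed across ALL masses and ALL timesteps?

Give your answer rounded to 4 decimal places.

Step 0: x=[5.0000 10.0000] v=[0.0000 0.0000]
Step 1: x=[4.7500 10.1250] v=[-1.0000 0.5000]
Step 2: x=[4.3438 10.3281] v=[-1.6250 0.8125]
Step 3: x=[3.9336 10.5332] v=[-1.6407 0.8204]
Step 4: x=[3.6733 10.6634] v=[-1.0411 0.5206]
Step 5: x=[3.6606 10.6698] v=[-0.0510 0.0256]
Step 6: x=[3.9002 10.5501] v=[0.9582 -0.4790]
Step 7: x=[4.3022 10.3491] v=[1.6081 -0.8040]
Max displacement = 2.3394

Answer: 2.3394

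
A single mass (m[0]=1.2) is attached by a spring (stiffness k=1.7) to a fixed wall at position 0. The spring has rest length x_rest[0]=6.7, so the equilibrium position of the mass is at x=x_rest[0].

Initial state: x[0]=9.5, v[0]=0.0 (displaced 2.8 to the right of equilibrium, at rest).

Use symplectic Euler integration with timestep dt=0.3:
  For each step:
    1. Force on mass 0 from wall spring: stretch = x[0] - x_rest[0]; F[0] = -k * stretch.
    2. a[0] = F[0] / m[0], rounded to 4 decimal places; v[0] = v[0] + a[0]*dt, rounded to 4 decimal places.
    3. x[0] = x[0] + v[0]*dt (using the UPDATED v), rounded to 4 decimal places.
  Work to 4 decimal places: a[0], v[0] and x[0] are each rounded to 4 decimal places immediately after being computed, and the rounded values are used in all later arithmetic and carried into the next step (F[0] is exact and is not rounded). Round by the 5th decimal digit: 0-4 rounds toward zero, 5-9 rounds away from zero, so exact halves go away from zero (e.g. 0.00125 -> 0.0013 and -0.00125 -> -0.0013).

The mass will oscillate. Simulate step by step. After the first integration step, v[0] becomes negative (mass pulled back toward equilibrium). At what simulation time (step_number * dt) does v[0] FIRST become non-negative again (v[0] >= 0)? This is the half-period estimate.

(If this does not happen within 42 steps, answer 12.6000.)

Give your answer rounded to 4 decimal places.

Step 0: x=[9.5000] v=[0.0000]
Step 1: x=[9.1430] v=[-1.1900]
Step 2: x=[8.4745] v=[-2.2283]
Step 3: x=[7.5798] v=[-2.9825]
Step 4: x=[6.5729] v=[-3.3564]
Step 5: x=[5.5822] v=[-3.3024]
Step 6: x=[4.7340] v=[-2.8273]
Step 7: x=[4.1365] v=[-1.9917]
Step 8: x=[3.8658] v=[-0.9022]
Step 9: x=[3.9565] v=[0.3023]
First v>=0 after going negative at step 9, time=2.7000

Answer: 2.7000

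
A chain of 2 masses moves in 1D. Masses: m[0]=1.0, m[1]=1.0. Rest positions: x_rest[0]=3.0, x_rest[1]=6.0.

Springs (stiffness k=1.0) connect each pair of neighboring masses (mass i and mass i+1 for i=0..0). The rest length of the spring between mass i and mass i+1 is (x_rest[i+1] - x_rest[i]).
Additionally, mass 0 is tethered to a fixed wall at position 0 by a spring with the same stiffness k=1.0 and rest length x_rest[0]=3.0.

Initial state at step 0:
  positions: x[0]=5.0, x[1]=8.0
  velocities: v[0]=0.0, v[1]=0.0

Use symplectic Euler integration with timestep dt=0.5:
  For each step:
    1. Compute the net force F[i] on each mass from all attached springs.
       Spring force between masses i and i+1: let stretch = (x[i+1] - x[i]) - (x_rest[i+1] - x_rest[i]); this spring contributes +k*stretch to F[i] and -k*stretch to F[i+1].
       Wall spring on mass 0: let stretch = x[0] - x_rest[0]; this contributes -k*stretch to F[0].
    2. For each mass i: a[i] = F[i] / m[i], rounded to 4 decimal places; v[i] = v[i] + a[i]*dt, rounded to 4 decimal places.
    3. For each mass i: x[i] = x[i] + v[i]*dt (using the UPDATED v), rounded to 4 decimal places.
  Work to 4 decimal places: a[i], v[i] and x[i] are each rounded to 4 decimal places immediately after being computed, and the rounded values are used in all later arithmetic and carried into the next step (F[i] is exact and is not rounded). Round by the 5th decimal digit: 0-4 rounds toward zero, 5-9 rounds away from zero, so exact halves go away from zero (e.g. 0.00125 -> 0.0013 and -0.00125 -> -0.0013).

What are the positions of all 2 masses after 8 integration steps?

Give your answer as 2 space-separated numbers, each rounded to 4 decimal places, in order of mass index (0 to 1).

Step 0: x=[5.0000 8.0000] v=[0.0000 0.0000]
Step 1: x=[4.5000 8.0000] v=[-1.0000 0.0000]
Step 2: x=[3.7500 7.8750] v=[-1.5000 -0.2500]
Step 3: x=[3.0938 7.4688] v=[-1.3125 -0.8125]
Step 4: x=[2.7579 6.7188] v=[-0.6719 -1.5000]
Step 5: x=[2.7227 5.7286] v=[-0.0704 -1.9805]
Step 6: x=[2.7583 4.7369] v=[0.0712 -1.9835]
Step 7: x=[2.5990 4.0005] v=[-0.3187 -1.4728]
Step 8: x=[2.1403 3.6637] v=[-0.9175 -0.6736]

Answer: 2.1403 3.6637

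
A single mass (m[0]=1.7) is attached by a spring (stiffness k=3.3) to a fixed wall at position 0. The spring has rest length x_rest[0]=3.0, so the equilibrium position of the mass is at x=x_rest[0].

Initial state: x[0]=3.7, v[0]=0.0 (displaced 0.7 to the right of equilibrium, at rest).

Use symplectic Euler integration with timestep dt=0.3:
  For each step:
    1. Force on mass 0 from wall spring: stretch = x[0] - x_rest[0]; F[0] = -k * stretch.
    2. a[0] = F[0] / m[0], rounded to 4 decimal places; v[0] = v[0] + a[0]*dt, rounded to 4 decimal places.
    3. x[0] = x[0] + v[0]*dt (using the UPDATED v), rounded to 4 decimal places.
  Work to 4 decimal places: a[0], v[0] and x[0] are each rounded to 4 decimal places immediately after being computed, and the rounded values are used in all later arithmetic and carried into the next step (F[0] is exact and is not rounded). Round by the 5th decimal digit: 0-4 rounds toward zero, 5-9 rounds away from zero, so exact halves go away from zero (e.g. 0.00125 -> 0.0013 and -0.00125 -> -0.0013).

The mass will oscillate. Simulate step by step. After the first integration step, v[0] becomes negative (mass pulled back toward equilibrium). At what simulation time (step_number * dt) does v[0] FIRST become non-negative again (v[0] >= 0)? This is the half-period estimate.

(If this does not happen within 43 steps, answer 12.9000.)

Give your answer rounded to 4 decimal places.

Answer: 2.4000

Derivation:
Step 0: x=[3.7000] v=[0.0000]
Step 1: x=[3.5777] v=[-0.4076]
Step 2: x=[3.3545] v=[-0.7440]
Step 3: x=[3.0694] v=[-0.9504]
Step 4: x=[2.7722] v=[-0.9908]
Step 5: x=[2.5148] v=[-0.8581]
Step 6: x=[2.3422] v=[-0.5755]
Step 7: x=[2.2845] v=[-0.1924]
Step 8: x=[2.3518] v=[0.2243]
First v>=0 after going negative at step 8, time=2.4000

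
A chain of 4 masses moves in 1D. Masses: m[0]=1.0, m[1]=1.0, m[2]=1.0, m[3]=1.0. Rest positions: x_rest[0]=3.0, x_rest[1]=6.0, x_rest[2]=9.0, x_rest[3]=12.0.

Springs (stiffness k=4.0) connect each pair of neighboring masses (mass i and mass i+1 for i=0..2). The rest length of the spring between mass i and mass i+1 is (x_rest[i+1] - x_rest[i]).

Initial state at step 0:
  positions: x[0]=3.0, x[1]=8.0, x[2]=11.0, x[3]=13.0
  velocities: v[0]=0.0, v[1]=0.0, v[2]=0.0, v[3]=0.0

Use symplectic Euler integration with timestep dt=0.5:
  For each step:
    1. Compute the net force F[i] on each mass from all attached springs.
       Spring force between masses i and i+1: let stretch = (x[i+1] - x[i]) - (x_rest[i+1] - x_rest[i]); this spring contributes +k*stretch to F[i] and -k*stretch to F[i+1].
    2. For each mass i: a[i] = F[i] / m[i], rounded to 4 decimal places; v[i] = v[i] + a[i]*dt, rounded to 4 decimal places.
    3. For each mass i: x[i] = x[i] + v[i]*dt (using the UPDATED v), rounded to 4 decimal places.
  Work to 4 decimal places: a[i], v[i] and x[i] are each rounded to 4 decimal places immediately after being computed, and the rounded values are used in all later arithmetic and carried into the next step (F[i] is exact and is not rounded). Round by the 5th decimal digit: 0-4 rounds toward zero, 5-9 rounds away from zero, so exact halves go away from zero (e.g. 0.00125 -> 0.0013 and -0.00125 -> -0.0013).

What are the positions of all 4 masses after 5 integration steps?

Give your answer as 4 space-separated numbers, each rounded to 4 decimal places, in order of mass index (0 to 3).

Answer: 5.0000 7.0000 9.0000 14.0000

Derivation:
Step 0: x=[3.0000 8.0000 11.0000 13.0000] v=[0.0000 0.0000 0.0000 0.0000]
Step 1: x=[5.0000 6.0000 10.0000 14.0000] v=[4.0000 -4.0000 -2.0000 2.0000]
Step 2: x=[5.0000 7.0000 9.0000 14.0000] v=[0.0000 2.0000 -2.0000 0.0000]
Step 3: x=[4.0000 8.0000 11.0000 12.0000] v=[-2.0000 2.0000 4.0000 -4.0000]
Step 4: x=[4.0000 8.0000 11.0000 12.0000] v=[0.0000 0.0000 0.0000 0.0000]
Step 5: x=[5.0000 7.0000 9.0000 14.0000] v=[2.0000 -2.0000 -4.0000 4.0000]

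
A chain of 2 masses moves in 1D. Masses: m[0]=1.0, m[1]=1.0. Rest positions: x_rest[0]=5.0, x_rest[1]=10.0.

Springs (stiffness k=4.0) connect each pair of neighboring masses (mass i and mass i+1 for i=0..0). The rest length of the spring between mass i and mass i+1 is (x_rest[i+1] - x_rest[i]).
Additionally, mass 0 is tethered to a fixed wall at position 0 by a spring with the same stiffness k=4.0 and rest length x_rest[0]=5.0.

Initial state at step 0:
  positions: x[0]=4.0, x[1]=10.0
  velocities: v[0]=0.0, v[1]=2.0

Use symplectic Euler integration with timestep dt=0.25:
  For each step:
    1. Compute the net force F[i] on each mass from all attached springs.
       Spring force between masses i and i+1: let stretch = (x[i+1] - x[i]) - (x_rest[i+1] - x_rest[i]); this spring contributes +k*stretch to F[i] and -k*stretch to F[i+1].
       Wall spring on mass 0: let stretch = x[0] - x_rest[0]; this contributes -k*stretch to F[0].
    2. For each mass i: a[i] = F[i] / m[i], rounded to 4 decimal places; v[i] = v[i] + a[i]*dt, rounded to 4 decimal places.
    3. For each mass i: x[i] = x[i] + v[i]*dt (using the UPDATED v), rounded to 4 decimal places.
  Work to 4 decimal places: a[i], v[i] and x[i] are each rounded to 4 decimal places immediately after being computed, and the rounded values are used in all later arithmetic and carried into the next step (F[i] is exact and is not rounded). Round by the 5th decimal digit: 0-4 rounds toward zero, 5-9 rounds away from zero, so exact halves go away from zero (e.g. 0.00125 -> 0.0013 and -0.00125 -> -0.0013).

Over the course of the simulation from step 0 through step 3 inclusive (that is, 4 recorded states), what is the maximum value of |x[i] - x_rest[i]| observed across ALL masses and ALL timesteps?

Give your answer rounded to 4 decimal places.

Step 0: x=[4.0000 10.0000] v=[0.0000 2.0000]
Step 1: x=[4.5000 10.2500] v=[2.0000 1.0000]
Step 2: x=[5.3125 10.3125] v=[3.2500 0.2500]
Step 3: x=[6.0469 10.3750] v=[2.9375 0.2500]
Max displacement = 1.0469

Answer: 1.0469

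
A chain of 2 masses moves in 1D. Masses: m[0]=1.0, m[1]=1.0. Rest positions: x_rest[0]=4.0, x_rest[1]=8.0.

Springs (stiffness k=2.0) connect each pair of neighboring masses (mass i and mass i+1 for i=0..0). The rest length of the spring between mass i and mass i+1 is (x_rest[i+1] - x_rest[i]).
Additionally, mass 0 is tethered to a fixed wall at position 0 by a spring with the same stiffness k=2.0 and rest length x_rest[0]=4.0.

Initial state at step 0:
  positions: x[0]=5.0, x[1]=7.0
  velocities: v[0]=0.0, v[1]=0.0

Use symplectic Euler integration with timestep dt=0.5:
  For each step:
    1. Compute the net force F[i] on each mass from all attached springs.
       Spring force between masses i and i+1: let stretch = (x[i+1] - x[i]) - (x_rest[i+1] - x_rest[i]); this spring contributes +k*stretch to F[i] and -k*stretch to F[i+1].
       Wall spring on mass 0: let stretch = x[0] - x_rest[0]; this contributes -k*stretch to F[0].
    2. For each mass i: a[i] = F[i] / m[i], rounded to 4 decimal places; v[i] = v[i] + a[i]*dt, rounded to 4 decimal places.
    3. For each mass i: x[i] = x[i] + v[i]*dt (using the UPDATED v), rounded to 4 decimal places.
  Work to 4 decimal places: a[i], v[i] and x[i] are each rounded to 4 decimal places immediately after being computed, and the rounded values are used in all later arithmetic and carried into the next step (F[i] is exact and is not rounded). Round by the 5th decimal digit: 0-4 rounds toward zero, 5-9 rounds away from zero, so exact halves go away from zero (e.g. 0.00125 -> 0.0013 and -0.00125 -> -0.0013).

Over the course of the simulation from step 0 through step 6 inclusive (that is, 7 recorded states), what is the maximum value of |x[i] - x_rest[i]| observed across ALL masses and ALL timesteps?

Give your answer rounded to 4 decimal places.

Step 0: x=[5.0000 7.0000] v=[0.0000 0.0000]
Step 1: x=[3.5000 8.0000] v=[-3.0000 2.0000]
Step 2: x=[2.5000 8.7500] v=[-2.0000 1.5000]
Step 3: x=[3.3750 8.3750] v=[1.7500 -0.7500]
Step 4: x=[5.0625 7.5000] v=[3.3750 -1.7500]
Step 5: x=[5.4375 7.4063] v=[0.7500 -0.1875]
Step 6: x=[4.0782 8.3282] v=[-2.7187 1.8437]
Max displacement = 1.5000

Answer: 1.5000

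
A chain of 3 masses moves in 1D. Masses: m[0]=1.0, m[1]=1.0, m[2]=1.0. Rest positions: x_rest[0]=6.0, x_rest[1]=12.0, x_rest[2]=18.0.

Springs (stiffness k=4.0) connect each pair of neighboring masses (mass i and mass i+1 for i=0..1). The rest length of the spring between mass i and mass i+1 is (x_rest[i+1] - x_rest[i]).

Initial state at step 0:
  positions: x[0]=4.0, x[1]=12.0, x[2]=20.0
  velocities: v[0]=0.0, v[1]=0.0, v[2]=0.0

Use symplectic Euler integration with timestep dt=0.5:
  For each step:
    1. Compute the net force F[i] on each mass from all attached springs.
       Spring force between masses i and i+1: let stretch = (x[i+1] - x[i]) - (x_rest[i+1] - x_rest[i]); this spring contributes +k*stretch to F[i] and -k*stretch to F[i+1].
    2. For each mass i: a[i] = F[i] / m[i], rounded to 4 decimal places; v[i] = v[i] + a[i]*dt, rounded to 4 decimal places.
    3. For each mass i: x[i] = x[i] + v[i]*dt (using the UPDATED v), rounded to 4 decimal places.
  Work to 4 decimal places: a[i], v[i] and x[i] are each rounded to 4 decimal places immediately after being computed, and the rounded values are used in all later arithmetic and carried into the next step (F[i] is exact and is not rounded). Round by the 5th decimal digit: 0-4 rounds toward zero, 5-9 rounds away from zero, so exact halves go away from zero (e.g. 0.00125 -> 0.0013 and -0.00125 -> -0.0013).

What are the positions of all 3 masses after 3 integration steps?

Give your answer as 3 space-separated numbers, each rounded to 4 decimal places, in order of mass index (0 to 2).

Step 0: x=[4.0000 12.0000 20.0000] v=[0.0000 0.0000 0.0000]
Step 1: x=[6.0000 12.0000 18.0000] v=[4.0000 0.0000 -4.0000]
Step 2: x=[8.0000 12.0000 16.0000] v=[4.0000 0.0000 -4.0000]
Step 3: x=[8.0000 12.0000 16.0000] v=[0.0000 0.0000 0.0000]

Answer: 8.0000 12.0000 16.0000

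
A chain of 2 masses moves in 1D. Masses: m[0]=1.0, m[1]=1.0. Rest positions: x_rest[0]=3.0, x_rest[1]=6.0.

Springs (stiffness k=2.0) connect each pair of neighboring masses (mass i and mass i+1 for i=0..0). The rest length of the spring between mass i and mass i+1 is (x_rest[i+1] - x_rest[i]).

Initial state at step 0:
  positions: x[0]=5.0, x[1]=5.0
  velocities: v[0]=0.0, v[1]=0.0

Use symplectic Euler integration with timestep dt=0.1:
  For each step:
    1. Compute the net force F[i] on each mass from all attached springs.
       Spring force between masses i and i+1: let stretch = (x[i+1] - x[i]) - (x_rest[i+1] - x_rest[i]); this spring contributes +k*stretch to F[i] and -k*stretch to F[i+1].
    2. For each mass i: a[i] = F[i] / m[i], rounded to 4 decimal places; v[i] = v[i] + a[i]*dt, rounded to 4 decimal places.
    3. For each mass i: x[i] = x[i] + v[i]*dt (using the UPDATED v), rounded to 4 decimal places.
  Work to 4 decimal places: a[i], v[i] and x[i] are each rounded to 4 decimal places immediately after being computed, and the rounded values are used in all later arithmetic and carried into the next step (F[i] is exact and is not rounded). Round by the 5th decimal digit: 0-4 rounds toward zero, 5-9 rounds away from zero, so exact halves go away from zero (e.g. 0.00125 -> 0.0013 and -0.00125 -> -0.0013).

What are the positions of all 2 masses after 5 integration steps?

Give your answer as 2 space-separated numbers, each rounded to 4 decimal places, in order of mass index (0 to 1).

Step 0: x=[5.0000 5.0000] v=[0.0000 0.0000]
Step 1: x=[4.9400 5.0600] v=[-0.6000 0.6000]
Step 2: x=[4.8224 5.1776] v=[-1.1760 1.1760]
Step 3: x=[4.6519 5.3481] v=[-1.7050 1.7050]
Step 4: x=[4.4353 5.5647] v=[-2.1658 2.1658]
Step 5: x=[4.1813 5.8187] v=[-2.5399 2.5399]

Answer: 4.1813 5.8187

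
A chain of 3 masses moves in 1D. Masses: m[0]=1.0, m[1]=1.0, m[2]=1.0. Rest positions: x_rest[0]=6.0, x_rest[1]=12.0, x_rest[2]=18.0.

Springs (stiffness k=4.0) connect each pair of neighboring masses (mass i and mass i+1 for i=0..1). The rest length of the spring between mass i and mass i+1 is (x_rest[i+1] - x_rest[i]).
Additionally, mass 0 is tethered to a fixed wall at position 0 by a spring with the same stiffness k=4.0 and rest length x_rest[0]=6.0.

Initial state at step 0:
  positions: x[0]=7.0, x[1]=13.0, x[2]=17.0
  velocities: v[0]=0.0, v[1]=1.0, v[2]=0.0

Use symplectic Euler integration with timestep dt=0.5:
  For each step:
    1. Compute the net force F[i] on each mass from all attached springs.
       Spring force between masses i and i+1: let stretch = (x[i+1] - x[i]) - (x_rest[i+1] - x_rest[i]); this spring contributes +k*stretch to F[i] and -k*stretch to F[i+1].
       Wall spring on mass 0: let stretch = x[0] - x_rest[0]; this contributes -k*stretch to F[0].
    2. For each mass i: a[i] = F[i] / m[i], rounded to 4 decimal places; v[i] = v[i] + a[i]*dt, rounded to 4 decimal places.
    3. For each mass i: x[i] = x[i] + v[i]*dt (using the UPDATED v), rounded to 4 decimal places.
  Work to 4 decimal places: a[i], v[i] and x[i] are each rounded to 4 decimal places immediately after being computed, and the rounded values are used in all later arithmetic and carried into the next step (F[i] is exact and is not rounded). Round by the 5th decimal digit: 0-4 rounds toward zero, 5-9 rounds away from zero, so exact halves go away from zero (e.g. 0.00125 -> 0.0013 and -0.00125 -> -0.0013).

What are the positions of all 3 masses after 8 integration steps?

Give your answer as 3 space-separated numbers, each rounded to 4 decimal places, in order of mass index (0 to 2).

Answer: 6.0000 12.5000 17.0000

Derivation:
Step 0: x=[7.0000 13.0000 17.0000] v=[0.0000 1.0000 0.0000]
Step 1: x=[6.0000 11.5000 19.0000] v=[-2.0000 -3.0000 4.0000]
Step 2: x=[4.5000 12.0000 19.5000] v=[-3.0000 1.0000 1.0000]
Step 3: x=[6.0000 12.5000 18.5000] v=[3.0000 1.0000 -2.0000]
Step 4: x=[8.0000 12.5000 17.5000] v=[4.0000 0.0000 -2.0000]
Step 5: x=[6.5000 13.0000 17.5000] v=[-3.0000 1.0000 0.0000]
Step 6: x=[5.0000 11.5000 19.0000] v=[-3.0000 -3.0000 3.0000]
Step 7: x=[5.0000 11.0000 19.0000] v=[0.0000 -1.0000 0.0000]
Step 8: x=[6.0000 12.5000 17.0000] v=[2.0000 3.0000 -4.0000]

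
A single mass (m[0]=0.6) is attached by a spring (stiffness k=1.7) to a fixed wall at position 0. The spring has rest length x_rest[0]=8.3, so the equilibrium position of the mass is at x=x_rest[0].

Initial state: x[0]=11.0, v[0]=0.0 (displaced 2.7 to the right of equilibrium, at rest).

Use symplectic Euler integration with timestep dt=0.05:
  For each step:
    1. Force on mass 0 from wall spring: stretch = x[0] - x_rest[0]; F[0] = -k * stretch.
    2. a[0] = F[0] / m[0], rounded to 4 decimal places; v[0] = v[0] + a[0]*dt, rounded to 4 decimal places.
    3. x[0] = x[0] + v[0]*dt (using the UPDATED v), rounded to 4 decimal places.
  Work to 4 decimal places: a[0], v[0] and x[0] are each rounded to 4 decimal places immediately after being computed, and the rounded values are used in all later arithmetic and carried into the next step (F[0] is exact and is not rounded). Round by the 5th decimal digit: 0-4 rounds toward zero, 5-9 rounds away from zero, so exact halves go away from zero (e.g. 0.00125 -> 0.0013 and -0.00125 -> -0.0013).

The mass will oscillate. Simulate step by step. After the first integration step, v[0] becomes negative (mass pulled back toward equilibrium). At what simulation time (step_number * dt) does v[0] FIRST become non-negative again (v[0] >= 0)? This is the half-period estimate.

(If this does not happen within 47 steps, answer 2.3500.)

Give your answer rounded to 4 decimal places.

Answer: 1.9000

Derivation:
Step 0: x=[11.0000] v=[0.0000]
Step 1: x=[10.9809] v=[-0.3825]
Step 2: x=[10.9428] v=[-0.7623]
Step 3: x=[10.8860] v=[-1.1367]
Step 4: x=[10.8108] v=[-1.5031]
Step 5: x=[10.7179] v=[-1.8588]
Step 6: x=[10.6078] v=[-2.2013]
Step 7: x=[10.4814] v=[-2.5282]
Step 8: x=[10.3395] v=[-2.8372]
Step 9: x=[10.1832] v=[-3.1261]
Step 10: x=[10.0136] v=[-3.3929]
Step 11: x=[9.8318] v=[-3.6357]
Step 12: x=[9.6392] v=[-3.8527]
Step 13: x=[9.4371] v=[-4.0424]
Step 14: x=[9.2269] v=[-4.2035]
Step 15: x=[9.0102] v=[-4.3348]
Step 16: x=[8.7884] v=[-4.4354]
Step 17: x=[8.5632] v=[-4.5046]
Step 18: x=[8.3361] v=[-4.5419]
Step 19: x=[8.1088] v=[-4.5470]
Step 20: x=[7.8828] v=[-4.5199]
Step 21: x=[7.6598] v=[-4.4608]
Step 22: x=[7.4413] v=[-4.3701]
Step 23: x=[7.2289] v=[-4.2485]
Step 24: x=[7.0241] v=[-4.0968]
Step 25: x=[6.8283] v=[-3.9160]
Step 26: x=[6.6429] v=[-3.7075]
Step 27: x=[6.4693] v=[-3.4727]
Step 28: x=[6.3086] v=[-3.2134]
Step 29: x=[6.1620] v=[-2.9313]
Step 30: x=[6.0306] v=[-2.6284]
Step 31: x=[5.9153] v=[-2.3069]
Step 32: x=[5.8168] v=[-1.9691]
Step 33: x=[5.7359] v=[-1.6173]
Step 34: x=[5.6732] v=[-1.2541]
Step 35: x=[5.6291] v=[-0.8820]
Step 36: x=[5.6039] v=[-0.5036]
Step 37: x=[5.5978] v=[-0.1217]
Step 38: x=[5.6109] v=[0.2611]
First v>=0 after going negative at step 38, time=1.9000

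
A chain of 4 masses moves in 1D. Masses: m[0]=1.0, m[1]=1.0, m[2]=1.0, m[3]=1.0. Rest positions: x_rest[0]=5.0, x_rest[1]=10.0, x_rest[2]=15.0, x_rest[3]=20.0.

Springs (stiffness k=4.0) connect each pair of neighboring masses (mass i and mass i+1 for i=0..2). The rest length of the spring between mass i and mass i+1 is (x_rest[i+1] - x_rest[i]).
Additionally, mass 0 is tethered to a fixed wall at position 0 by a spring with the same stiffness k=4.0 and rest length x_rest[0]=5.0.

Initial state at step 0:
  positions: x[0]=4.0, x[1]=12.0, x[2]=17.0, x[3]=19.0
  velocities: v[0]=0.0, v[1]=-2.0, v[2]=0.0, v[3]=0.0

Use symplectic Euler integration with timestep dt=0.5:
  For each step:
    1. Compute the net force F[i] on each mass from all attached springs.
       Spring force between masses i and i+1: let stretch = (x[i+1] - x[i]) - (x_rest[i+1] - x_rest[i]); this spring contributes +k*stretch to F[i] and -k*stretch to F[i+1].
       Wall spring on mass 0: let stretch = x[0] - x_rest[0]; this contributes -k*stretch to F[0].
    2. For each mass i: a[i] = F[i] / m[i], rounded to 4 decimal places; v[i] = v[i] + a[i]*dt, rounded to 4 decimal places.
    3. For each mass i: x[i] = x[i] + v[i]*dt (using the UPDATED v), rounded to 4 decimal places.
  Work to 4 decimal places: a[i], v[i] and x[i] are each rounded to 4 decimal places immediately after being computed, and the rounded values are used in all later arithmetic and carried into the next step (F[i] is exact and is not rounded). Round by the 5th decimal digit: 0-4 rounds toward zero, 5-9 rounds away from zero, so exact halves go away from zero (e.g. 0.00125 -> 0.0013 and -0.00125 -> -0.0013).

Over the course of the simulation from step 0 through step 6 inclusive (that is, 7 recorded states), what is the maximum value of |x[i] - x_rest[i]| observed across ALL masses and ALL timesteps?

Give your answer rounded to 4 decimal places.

Answer: 4.0000

Derivation:
Step 0: x=[4.0000 12.0000 17.0000 19.0000] v=[0.0000 -2.0000 0.0000 0.0000]
Step 1: x=[8.0000 8.0000 14.0000 22.0000] v=[8.0000 -8.0000 -6.0000 6.0000]
Step 2: x=[4.0000 10.0000 13.0000 22.0000] v=[-8.0000 4.0000 -2.0000 0.0000]
Step 3: x=[2.0000 9.0000 18.0000 18.0000] v=[-4.0000 -2.0000 10.0000 -8.0000]
Step 4: x=[5.0000 10.0000 14.0000 19.0000] v=[6.0000 2.0000 -8.0000 2.0000]
Step 5: x=[8.0000 10.0000 11.0000 20.0000] v=[6.0000 0.0000 -6.0000 2.0000]
Step 6: x=[5.0000 9.0000 16.0000 17.0000] v=[-6.0000 -2.0000 10.0000 -6.0000]
Max displacement = 4.0000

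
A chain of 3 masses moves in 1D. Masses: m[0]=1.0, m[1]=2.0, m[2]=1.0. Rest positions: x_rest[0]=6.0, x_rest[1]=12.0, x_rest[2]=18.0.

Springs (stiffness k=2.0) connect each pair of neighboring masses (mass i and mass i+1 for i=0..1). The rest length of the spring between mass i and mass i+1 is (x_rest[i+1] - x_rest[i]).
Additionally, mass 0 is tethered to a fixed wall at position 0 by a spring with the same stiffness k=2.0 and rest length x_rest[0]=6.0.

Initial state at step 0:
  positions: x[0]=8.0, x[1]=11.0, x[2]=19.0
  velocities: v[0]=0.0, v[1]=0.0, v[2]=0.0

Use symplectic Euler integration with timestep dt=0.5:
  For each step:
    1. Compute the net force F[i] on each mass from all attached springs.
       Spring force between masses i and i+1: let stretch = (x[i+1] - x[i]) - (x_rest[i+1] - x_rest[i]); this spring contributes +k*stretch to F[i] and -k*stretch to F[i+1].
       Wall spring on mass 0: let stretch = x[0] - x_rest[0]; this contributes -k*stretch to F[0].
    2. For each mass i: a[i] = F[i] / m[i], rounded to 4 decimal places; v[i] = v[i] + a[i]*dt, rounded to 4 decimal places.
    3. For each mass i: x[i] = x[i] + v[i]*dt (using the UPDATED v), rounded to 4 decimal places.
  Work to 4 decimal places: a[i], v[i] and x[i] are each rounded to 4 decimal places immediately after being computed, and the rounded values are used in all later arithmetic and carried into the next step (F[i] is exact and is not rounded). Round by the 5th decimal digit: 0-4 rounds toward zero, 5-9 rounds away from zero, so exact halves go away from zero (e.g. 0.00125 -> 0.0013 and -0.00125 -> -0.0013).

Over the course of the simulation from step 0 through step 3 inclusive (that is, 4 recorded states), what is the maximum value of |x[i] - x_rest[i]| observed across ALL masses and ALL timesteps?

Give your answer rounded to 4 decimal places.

Step 0: x=[8.0000 11.0000 19.0000] v=[0.0000 0.0000 0.0000]
Step 1: x=[5.5000 12.2500 18.0000] v=[-5.0000 2.5000 -2.0000]
Step 2: x=[3.6250 13.2500 17.1250] v=[-3.7500 2.0000 -1.7500]
Step 3: x=[4.7500 12.8125 17.3125] v=[2.2500 -0.8750 0.3750]
Max displacement = 2.3750

Answer: 2.3750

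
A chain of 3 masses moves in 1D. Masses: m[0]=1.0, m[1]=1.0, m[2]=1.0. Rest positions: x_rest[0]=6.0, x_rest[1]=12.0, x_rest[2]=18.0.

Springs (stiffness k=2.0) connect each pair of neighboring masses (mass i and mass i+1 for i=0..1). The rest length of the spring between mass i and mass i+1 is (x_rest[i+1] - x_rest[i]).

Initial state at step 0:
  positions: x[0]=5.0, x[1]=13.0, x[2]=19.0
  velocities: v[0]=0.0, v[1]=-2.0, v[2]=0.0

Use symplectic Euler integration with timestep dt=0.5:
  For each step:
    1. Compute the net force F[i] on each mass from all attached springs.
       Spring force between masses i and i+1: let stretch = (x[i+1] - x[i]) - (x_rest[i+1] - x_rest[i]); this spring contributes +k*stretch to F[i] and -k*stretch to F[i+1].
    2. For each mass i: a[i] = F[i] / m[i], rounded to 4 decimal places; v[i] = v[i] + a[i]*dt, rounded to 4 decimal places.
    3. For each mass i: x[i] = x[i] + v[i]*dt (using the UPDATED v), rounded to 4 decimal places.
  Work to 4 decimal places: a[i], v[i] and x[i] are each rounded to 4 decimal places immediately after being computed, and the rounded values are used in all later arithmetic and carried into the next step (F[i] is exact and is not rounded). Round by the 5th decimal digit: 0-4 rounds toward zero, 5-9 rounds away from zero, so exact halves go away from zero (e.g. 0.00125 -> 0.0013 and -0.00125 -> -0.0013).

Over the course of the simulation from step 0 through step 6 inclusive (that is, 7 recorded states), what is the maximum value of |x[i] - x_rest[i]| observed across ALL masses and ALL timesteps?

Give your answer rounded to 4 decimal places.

Step 0: x=[5.0000 13.0000 19.0000] v=[0.0000 -2.0000 0.0000]
Step 1: x=[6.0000 11.0000 19.0000] v=[2.0000 -4.0000 0.0000]
Step 2: x=[6.5000 10.5000 18.0000] v=[1.0000 -1.0000 -2.0000]
Step 3: x=[6.0000 11.7500 16.2500] v=[-1.0000 2.5000 -3.5000]
Step 4: x=[5.3750 12.3750 15.2500] v=[-1.2500 1.2500 -2.0000]
Step 5: x=[5.2500 10.9375 15.8125] v=[-0.2500 -2.8750 1.1250]
Step 6: x=[4.9688 9.0938 16.9375] v=[-0.5625 -3.6875 2.2500]
Max displacement = 2.9062

Answer: 2.9062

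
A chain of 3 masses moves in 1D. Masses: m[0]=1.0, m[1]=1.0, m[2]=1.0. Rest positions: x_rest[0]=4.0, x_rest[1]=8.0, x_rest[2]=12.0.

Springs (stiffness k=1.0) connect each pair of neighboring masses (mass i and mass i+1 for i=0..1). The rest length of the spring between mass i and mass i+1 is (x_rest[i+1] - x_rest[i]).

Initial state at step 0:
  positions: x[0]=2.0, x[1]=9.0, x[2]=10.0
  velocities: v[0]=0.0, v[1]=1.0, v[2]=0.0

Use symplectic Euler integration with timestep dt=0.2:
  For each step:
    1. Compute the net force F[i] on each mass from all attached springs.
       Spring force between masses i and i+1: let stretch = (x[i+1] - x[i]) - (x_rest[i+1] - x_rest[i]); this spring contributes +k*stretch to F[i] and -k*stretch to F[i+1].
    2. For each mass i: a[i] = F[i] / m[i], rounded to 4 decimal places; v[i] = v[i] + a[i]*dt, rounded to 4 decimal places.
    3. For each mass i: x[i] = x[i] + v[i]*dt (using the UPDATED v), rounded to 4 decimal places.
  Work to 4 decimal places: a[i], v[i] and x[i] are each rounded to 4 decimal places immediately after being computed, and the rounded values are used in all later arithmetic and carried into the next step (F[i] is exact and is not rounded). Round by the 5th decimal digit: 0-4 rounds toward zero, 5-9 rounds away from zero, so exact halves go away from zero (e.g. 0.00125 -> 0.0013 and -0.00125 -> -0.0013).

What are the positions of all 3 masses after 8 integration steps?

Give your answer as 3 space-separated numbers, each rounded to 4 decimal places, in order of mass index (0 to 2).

Answer: 4.4636 5.6725 12.4636

Derivation:
Step 0: x=[2.0000 9.0000 10.0000] v=[0.0000 1.0000 0.0000]
Step 1: x=[2.1200 8.9600 10.1200] v=[0.6000 -0.2000 0.6000]
Step 2: x=[2.3536 8.6928 10.3536] v=[1.1680 -1.3360 1.1680]
Step 3: x=[2.6808 8.2385 10.6808] v=[1.6358 -2.2717 1.6358]
Step 4: x=[3.0703 7.6595 11.0703] v=[1.9473 -2.8948 1.9473]
Step 5: x=[3.4833 7.0334 11.4833] v=[2.0651 -3.1305 2.0651]
Step 6: x=[3.8783 6.4433 11.8783] v=[1.9751 -2.9505 1.9751]
Step 7: x=[4.2159 5.9680 12.2159] v=[1.6881 -2.3765 1.6881]
Step 8: x=[4.4636 5.6725 12.4636] v=[1.2385 -1.4773 1.2385]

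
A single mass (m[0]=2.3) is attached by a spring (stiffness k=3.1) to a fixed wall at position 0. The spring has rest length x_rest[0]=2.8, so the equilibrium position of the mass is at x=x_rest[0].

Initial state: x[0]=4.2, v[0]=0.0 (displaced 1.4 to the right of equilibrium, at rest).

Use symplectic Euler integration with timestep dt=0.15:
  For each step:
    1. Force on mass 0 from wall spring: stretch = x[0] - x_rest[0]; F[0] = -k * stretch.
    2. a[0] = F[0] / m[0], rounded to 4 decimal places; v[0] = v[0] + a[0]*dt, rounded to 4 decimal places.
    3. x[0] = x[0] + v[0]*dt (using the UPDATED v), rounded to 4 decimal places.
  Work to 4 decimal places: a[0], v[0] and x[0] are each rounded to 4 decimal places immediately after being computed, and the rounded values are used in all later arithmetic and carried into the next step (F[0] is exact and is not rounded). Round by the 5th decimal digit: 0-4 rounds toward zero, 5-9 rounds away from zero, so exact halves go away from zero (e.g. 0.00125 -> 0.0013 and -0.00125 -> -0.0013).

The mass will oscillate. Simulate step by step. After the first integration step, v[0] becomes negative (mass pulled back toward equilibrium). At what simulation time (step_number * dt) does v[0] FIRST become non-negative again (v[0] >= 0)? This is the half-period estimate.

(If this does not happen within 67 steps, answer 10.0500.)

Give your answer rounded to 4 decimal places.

Step 0: x=[4.2000] v=[0.0000]
Step 1: x=[4.1575] v=[-0.2831]
Step 2: x=[4.0739] v=[-0.5576]
Step 3: x=[3.9516] v=[-0.8152]
Step 4: x=[3.7944] v=[-1.0480]
Step 5: x=[3.6071] v=[-1.2490]
Step 6: x=[3.3953] v=[-1.4122]
Step 7: x=[3.1654] v=[-1.5326]
Step 8: x=[2.9244] v=[-1.6065]
Step 9: x=[2.6796] v=[-1.6317]
Step 10: x=[2.4385] v=[-1.6074]
Step 11: x=[2.2084] v=[-1.5343]
Step 12: x=[1.9962] v=[-1.4147]
Step 13: x=[1.8084] v=[-1.2522]
Step 14: x=[1.6506] v=[-1.0517]
Step 15: x=[1.5277] v=[-0.8193]
Step 16: x=[1.4434] v=[-0.5621]
Step 17: x=[1.4002] v=[-0.2878]
Step 18: x=[1.3995] v=[-0.0048]
Step 19: x=[1.4412] v=[0.2783]
First v>=0 after going negative at step 19, time=2.8500

Answer: 2.8500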